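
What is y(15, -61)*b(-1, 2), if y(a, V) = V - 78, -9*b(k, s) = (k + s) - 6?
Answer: -695/9 ≈ -77.222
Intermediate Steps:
b(k, s) = ⅔ - k/9 - s/9 (b(k, s) = -((k + s) - 6)/9 = -(-6 + k + s)/9 = ⅔ - k/9 - s/9)
y(a, V) = -78 + V
y(15, -61)*b(-1, 2) = (-78 - 61)*(⅔ - ⅑*(-1) - ⅑*2) = -139*(⅔ + ⅑ - 2/9) = -139*5/9 = -695/9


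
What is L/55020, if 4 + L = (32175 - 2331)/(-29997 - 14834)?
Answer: -52292/616650405 ≈ -8.4800e-5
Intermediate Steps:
L = -209168/44831 (L = -4 + (32175 - 2331)/(-29997 - 14834) = -4 + 29844/(-44831) = -4 + 29844*(-1/44831) = -4 - 29844/44831 = -209168/44831 ≈ -4.6657)
L/55020 = -209168/44831/55020 = -209168/44831*1/55020 = -52292/616650405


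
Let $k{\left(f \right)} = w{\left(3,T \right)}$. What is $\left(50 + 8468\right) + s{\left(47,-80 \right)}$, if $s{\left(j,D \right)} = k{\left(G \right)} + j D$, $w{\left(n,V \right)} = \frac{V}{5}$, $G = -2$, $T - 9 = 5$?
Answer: $\frac{23804}{5} \approx 4760.8$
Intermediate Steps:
$T = 14$ ($T = 9 + 5 = 14$)
$w{\left(n,V \right)} = \frac{V}{5}$ ($w{\left(n,V \right)} = V \frac{1}{5} = \frac{V}{5}$)
$k{\left(f \right)} = \frac{14}{5}$ ($k{\left(f \right)} = \frac{1}{5} \cdot 14 = \frac{14}{5}$)
$s{\left(j,D \right)} = \frac{14}{5} + D j$ ($s{\left(j,D \right)} = \frac{14}{5} + j D = \frac{14}{5} + D j$)
$\left(50 + 8468\right) + s{\left(47,-80 \right)} = \left(50 + 8468\right) + \left(\frac{14}{5} - 3760\right) = 8518 + \left(\frac{14}{5} - 3760\right) = 8518 - \frac{18786}{5} = \frac{23804}{5}$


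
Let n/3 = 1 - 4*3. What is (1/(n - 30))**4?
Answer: 1/15752961 ≈ 6.3480e-8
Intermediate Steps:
n = -33 (n = 3*(1 - 4*3) = 3*(1 - 12) = 3*(-11) = -33)
(1/(n - 30))**4 = (1/(-33 - 30))**4 = (1/(-63))**4 = (-1/63)**4 = 1/15752961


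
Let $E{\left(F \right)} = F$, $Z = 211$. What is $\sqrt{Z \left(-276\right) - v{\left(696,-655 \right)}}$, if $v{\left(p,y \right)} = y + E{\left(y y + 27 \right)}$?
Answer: $i \sqrt{486633} \approx 697.59 i$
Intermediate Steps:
$v{\left(p,y \right)} = 27 + y + y^{2}$ ($v{\left(p,y \right)} = y + \left(y y + 27\right) = y + \left(y^{2} + 27\right) = y + \left(27 + y^{2}\right) = 27 + y + y^{2}$)
$\sqrt{Z \left(-276\right) - v{\left(696,-655 \right)}} = \sqrt{211 \left(-276\right) - \left(27 - 655 + \left(-655\right)^{2}\right)} = \sqrt{-58236 - \left(27 - 655 + 429025\right)} = \sqrt{-58236 - 428397} = \sqrt{-486633} = i \sqrt{486633}$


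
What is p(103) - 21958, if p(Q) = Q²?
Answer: -11349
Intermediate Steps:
p(103) - 21958 = 103² - 21958 = 10609 - 21958 = -11349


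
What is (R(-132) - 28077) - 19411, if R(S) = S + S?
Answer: -47752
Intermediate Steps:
R(S) = 2*S
(R(-132) - 28077) - 19411 = (2*(-132) - 28077) - 19411 = (-264 - 28077) - 19411 = -28341 - 19411 = -47752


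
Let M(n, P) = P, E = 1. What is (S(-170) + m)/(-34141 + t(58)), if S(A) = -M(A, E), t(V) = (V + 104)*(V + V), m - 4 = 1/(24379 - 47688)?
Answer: -69926/357769841 ≈ -0.00019545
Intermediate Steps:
m = 93235/23309 (m = 4 + 1/(24379 - 47688) = 4 + 1/(-23309) = 4 - 1/23309 = 93235/23309 ≈ 4.0000)
t(V) = 2*V*(104 + V) (t(V) = (104 + V)*(2*V) = 2*V*(104 + V))
S(A) = -1 (S(A) = -1*1 = -1)
(S(-170) + m)/(-34141 + t(58)) = (-1 + 93235/23309)/(-34141 + 2*58*(104 + 58)) = 69926/(23309*(-34141 + 2*58*162)) = 69926/(23309*(-34141 + 18792)) = (69926/23309)/(-15349) = (69926/23309)*(-1/15349) = -69926/357769841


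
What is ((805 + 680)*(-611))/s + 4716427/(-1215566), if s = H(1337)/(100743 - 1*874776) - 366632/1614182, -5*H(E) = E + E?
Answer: 861266949254598515618497/214943979171894049 ≈ 4.0069e+6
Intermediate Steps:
H(E) = -2*E/5 (H(E) = -(E + E)/5 = -2*E/5)
s = -707305005806/3123575340015 (s = (-2/5*1337)/(100743 - 1*874776) - 366632/1614182 = -2674/(5*(100743 - 874776)) - 366632*1/1614182 = -2674/5/(-774033) - 183316/807091 = -2674/5*(-1/774033) - 183316/807091 = 2674/3870165 - 183316/807091 = -707305005806/3123575340015 ≈ -0.22644)
((805 + 680)*(-611))/s + 4716427/(-1215566) = ((805 + 680)*(-611))/(-707305005806/3123575340015) + 4716427/(-1215566) = (1485*(-611))*(-3123575340015/707305005806) + 4716427*(-1/1215566) = -907335*(-3123575340015/707305005806) - 4716427/1215566 = 2834129231132510025/707305005806 - 4716427/1215566 = 861266949254598515618497/214943979171894049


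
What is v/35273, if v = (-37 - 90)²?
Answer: 16129/35273 ≈ 0.45726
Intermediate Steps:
v = 16129 (v = (-127)² = 16129)
v/35273 = 16129/35273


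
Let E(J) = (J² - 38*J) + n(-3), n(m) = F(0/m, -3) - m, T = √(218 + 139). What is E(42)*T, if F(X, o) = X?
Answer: 171*√357 ≈ 3230.9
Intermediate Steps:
T = √357 ≈ 18.894
n(m) = -m (n(m) = 0/m - m = 0 - m = -m)
E(J) = 3 + J² - 38*J (E(J) = (J² - 38*J) - 1*(-3) = (J² - 38*J) + 3 = 3 + J² - 38*J)
E(42)*T = (3 + 42² - 38*42)*√357 = (3 + 1764 - 1596)*√357 = 171*√357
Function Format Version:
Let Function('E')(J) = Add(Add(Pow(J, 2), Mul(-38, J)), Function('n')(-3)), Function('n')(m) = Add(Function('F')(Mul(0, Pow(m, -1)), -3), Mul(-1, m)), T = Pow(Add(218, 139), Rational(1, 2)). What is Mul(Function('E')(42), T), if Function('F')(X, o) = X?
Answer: Mul(171, Pow(357, Rational(1, 2))) ≈ 3230.9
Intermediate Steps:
T = Pow(357, Rational(1, 2)) ≈ 18.894
Function('n')(m) = Mul(-1, m) (Function('n')(m) = Add(Mul(0, Pow(m, -1)), Mul(-1, m)) = Add(0, Mul(-1, m)) = Mul(-1, m))
Function('E')(J) = Add(3, Pow(J, 2), Mul(-38, J)) (Function('E')(J) = Add(Add(Pow(J, 2), Mul(-38, J)), Mul(-1, -3)) = Add(Add(Pow(J, 2), Mul(-38, J)), 3) = Add(3, Pow(J, 2), Mul(-38, J)))
Mul(Function('E')(42), T) = Mul(Add(3, Pow(42, 2), Mul(-38, 42)), Pow(357, Rational(1, 2))) = Mul(Add(3, 1764, -1596), Pow(357, Rational(1, 2))) = Mul(171, Pow(357, Rational(1, 2)))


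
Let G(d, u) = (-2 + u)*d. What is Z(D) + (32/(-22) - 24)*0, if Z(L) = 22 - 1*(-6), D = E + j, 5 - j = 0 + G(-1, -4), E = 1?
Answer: 28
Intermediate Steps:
G(d, u) = d*(-2 + u)
j = -1 (j = 5 - (0 - (-2 - 4)) = 5 - (0 - 1*(-6)) = 5 - (0 + 6) = 5 - 1*6 = 5 - 6 = -1)
D = 0 (D = 1 - 1 = 0)
Z(L) = 28 (Z(L) = 22 + 6 = 28)
Z(D) + (32/(-22) - 24)*0 = 28 + (32/(-22) - 24)*0 = 28 + (32*(-1/22) - 24)*0 = 28 + (-16/11 - 24)*0 = 28 - 280/11*0 = 28 + 0 = 28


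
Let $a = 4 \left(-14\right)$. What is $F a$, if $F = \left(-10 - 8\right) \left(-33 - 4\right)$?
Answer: $-37296$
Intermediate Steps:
$a = -56$
$F = 666$ ($F = \left(-10 - 8\right) \left(-37\right) = \left(-18\right) \left(-37\right) = 666$)
$F a = 666 \left(-56\right) = -37296$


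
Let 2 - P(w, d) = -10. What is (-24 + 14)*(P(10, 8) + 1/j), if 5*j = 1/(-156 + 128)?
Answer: 1280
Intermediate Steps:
P(w, d) = 12 (P(w, d) = 2 - 1*(-10) = 2 + 10 = 12)
j = -1/140 (j = 1/(5*(-156 + 128)) = (1/5)/(-28) = (1/5)*(-1/28) = -1/140 ≈ -0.0071429)
(-24 + 14)*(P(10, 8) + 1/j) = (-24 + 14)*(12 + 1/(-1/140)) = -10*(12 - 140) = -10*(-128) = 1280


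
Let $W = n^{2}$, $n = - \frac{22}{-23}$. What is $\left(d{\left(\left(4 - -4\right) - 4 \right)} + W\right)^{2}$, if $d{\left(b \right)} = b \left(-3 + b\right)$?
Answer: $\frac{6760000}{279841} \approx 24.157$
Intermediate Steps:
$n = \frac{22}{23}$ ($n = \left(-22\right) \left(- \frac{1}{23}\right) = \frac{22}{23} \approx 0.95652$)
$W = \frac{484}{529}$ ($W = \left(\frac{22}{23}\right)^{2} = \frac{484}{529} \approx 0.91493$)
$\left(d{\left(\left(4 - -4\right) - 4 \right)} + W\right)^{2} = \left(\left(\left(4 - -4\right) - 4\right) \left(-3 + \left(\left(4 - -4\right) - 4\right)\right) + \frac{484}{529}\right)^{2} = \left(\left(\left(4 + 4\right) - 4\right) \left(-3 + \left(\left(4 + 4\right) - 4\right)\right) + \frac{484}{529}\right)^{2} = \left(\left(8 - 4\right) \left(-3 + \left(8 - 4\right)\right) + \frac{484}{529}\right)^{2} = \left(4 \left(-3 + 4\right) + \frac{484}{529}\right)^{2} = \left(4 \cdot 1 + \frac{484}{529}\right)^{2} = \left(4 + \frac{484}{529}\right)^{2} = \left(\frac{2600}{529}\right)^{2} = \frac{6760000}{279841}$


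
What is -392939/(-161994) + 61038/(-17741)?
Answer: -153508367/151259766 ≈ -1.0149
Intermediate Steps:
-392939/(-161994) + 61038/(-17741) = -392939*(-1/161994) + 61038*(-1/17741) = 20681/8526 - 61038/17741 = -153508367/151259766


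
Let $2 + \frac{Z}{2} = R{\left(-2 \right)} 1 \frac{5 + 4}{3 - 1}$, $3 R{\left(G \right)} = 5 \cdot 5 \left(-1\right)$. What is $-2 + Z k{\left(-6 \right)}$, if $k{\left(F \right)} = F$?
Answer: $472$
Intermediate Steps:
$R{\left(G \right)} = - \frac{25}{3}$ ($R{\left(G \right)} = \frac{5 \cdot 5 \left(-1\right)}{3} = \frac{5 \left(-5\right)}{3} = \frac{1}{3} \left(-25\right) = - \frac{25}{3}$)
$Z = -79$ ($Z = -4 + 2 \left(- \frac{25}{3}\right) 1 \frac{5 + 4}{3 - 1} = -4 + 2 \left(- \frac{25 \cdot \frac{9}{2}}{3}\right) = -4 + 2 \left(- \frac{25 \cdot 9 \cdot \frac{1}{2}}{3}\right) = -4 + 2 \left(\left(- \frac{25}{3}\right) \frac{9}{2}\right) = -4 + 2 \left(- \frac{75}{2}\right) = -4 - 75 = -79$)
$-2 + Z k{\left(-6 \right)} = -2 - -474 = -2 + 474 = 472$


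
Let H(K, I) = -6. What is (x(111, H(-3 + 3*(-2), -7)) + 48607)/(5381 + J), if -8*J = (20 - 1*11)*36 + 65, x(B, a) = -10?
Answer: 388776/42659 ≈ 9.1136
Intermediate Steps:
J = -389/8 (J = -((20 - 1*11)*36 + 65)/8 = -((20 - 11)*36 + 65)/8 = -(9*36 + 65)/8 = -(324 + 65)/8 = -⅛*389 = -389/8 ≈ -48.625)
(x(111, H(-3 + 3*(-2), -7)) + 48607)/(5381 + J) = (-10 + 48607)/(5381 - 389/8) = 48597/(42659/8) = 48597*(8/42659) = 388776/42659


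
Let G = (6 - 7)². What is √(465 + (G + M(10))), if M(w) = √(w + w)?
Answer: √(466 + 2*√5) ≈ 21.690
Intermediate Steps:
M(w) = √2*√w (M(w) = √(2*w) = √2*√w)
G = 1 (G = (-1)² = 1)
√(465 + (G + M(10))) = √(465 + (1 + √2*√10)) = √(465 + (1 + 2*√5)) = √(466 + 2*√5)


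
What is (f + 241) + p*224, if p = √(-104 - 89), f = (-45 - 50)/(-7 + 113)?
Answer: 25451/106 + 224*I*√193 ≈ 240.1 + 3111.9*I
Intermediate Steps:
f = -95/106 ≈ -0.89623
p = I*√193 (p = √(-193) = I*√193 ≈ 13.892*I)
(f + 241) + p*224 = (-95/106 + 241) + (I*√193)*224 = 25451/106 + 224*I*√193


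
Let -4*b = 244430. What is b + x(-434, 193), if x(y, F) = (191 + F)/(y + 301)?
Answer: -16255363/266 ≈ -61110.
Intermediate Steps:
x(y, F) = (191 + F)/(301 + y)
b = -122215/2 (b = -¼*244430 = -122215/2 ≈ -61108.)
b + x(-434, 193) = -122215/2 + (191 + 193)/(301 - 434) = -122215/2 + 384/(-133) = -122215/2 - 1/133*384 = -122215/2 - 384/133 = -16255363/266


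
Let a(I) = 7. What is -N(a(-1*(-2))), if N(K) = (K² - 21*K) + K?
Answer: 91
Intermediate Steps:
N(K) = K² - 20*K
-N(a(-1*(-2))) = -7*(-20 + 7) = -7*(-13) = -1*(-91) = 91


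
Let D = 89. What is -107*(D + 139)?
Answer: -24396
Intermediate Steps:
-107*(D + 139) = -107*(89 + 139) = -107*228 = -24396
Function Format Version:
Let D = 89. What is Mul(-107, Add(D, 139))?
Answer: -24396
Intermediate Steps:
Mul(-107, Add(D, 139)) = Mul(-107, Add(89, 139)) = Mul(-107, 228) = -24396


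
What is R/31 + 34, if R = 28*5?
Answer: 1194/31 ≈ 38.516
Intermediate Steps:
R = 140
R/31 + 34 = 140/31 + 34 = 1194/31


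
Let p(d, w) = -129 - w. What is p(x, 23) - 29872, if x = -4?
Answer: -30024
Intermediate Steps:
p(x, 23) - 29872 = (-129 - 1*23) - 29872 = (-129 - 23) - 29872 = -152 - 29872 = -30024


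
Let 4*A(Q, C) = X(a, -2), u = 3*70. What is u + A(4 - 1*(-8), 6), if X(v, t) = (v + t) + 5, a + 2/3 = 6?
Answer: 2545/12 ≈ 212.08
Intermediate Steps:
a = 16/3 (a = -⅔ + 6 = 16/3 ≈ 5.3333)
X(v, t) = 5 + t + v (X(v, t) = (t + v) + 5 = 5 + t + v)
u = 210
A(Q, C) = 25/12 (A(Q, C) = (5 - 2 + 16/3)/4 = (¼)*(25/3) = 25/12)
u + A(4 - 1*(-8), 6) = 210 + 25/12 = 2545/12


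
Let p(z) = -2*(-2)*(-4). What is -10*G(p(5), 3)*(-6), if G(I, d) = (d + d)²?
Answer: 2160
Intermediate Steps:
p(z) = -16 (p(z) = 4*(-4) = -16)
G(I, d) = 4*d² (G(I, d) = (2*d)² = 4*d²)
-10*G(p(5), 3)*(-6) = -40*3²*(-6) = -40*9*(-6) = -10*36*(-6) = -360*(-6) = 2160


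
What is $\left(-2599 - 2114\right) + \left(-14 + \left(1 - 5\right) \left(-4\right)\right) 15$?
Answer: $-4683$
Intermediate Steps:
$\left(-2599 - 2114\right) + \left(-14 + \left(1 - 5\right) \left(-4\right)\right) 15 = -4713 + \left(-14 - -16\right) 15 = -4713 + \left(-14 + 16\right) 15 = -4713 + 2 \cdot 15 = -4713 + 30 = -4683$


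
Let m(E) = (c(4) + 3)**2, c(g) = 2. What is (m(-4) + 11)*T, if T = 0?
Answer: 0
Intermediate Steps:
m(E) = 25 (m(E) = (2 + 3)**2 = 5**2 = 25)
(m(-4) + 11)*T = (25 + 11)*0 = 36*0 = 0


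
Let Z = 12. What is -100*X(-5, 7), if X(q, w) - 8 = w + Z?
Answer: -2700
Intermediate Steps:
X(q, w) = 20 + w (X(q, w) = 8 + (w + 12) = 8 + (12 + w) = 20 + w)
-100*X(-5, 7) = -100*(20 + 7) = -100*27 = -2700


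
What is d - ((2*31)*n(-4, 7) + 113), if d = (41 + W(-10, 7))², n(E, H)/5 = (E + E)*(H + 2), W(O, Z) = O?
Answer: 23168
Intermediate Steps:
n(E, H) = 10*E*(2 + H) (n(E, H) = 5*((E + E)*(H + 2)) = 5*((2*E)*(2 + H)) = 5*(2*E*(2 + H)) = 10*E*(2 + H))
d = 961 (d = (41 - 10)² = 31² = 961)
d - ((2*31)*n(-4, 7) + 113) = 961 - ((2*31)*(10*(-4)*(2 + 7)) + 113) = 961 - (62*(10*(-4)*9) + 113) = 961 - (62*(-360) + 113) = 961 - (-22320 + 113) = 961 - 1*(-22207) = 961 + 22207 = 23168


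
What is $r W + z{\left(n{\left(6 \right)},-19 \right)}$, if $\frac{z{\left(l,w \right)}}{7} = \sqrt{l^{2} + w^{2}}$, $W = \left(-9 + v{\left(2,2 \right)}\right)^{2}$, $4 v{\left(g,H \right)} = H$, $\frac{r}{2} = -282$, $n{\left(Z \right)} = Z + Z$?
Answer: $-40749 + 7 \sqrt{505} \approx -40592.0$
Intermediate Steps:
$n{\left(Z \right)} = 2 Z$
$r = -564$ ($r = 2 \left(-282\right) = -564$)
$v{\left(g,H \right)} = \frac{H}{4}$
$W = \frac{289}{4}$ ($W = \left(-9 + \frac{1}{4} \cdot 2\right)^{2} = \left(-9 + \frac{1}{2}\right)^{2} = \left(- \frac{17}{2}\right)^{2} = \frac{289}{4} \approx 72.25$)
$z{\left(l,w \right)} = 7 \sqrt{l^{2} + w^{2}}$
$r W + z{\left(n{\left(6 \right)},-19 \right)} = \left(-564\right) \frac{289}{4} + 7 \sqrt{\left(2 \cdot 6\right)^{2} + \left(-19\right)^{2}} = -40749 + 7 \sqrt{12^{2} + 361} = -40749 + 7 \sqrt{144 + 361} = -40749 + 7 \sqrt{505}$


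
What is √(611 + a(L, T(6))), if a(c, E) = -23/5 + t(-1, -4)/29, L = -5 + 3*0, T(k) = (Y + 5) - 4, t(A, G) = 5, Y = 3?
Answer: √12753185/145 ≈ 24.629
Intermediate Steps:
T(k) = 4 (T(k) = (3 + 5) - 4 = 8 - 4 = 4)
L = -5 (L = -5 + 0 = -5)
a(c, E) = -642/145 (a(c, E) = -23/5 + 5/29 = -642/145)
√(611 + a(L, T(6))) = √(611 - 642/145) = √(87953/145) = √12753185/145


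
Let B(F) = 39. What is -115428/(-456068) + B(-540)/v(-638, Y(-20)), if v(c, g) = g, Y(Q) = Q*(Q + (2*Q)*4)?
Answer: 36110621/136820400 ≈ 0.26393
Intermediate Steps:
Y(Q) = 9*Q² (Y(Q) = Q*(Q + 8*Q) = Q*(9*Q) = 9*Q²)
-115428/(-456068) + B(-540)/v(-638, Y(-20)) = -115428/(-456068) + 39/((9*(-20)²)) = -115428*(-1/456068) + 39/((9*400)) = 28857/114017 + 39/3600 = 28857/114017 + 39*(1/3600) = 28857/114017 + 13/1200 = 36110621/136820400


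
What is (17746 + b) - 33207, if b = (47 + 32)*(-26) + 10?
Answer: -17505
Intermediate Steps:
b = -2044 (b = 79*(-26) + 10 = -2054 + 10 = -2044)
(17746 + b) - 33207 = (17746 - 2044) - 33207 = 15702 - 33207 = -17505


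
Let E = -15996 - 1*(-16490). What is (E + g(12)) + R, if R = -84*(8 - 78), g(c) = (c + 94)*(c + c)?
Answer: 8918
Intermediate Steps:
g(c) = 2*c*(94 + c) (g(c) = (94 + c)*(2*c) = 2*c*(94 + c))
R = 5880 (R = -84*(-70) = 5880)
E = 494 (E = -15996 + 16490 = 494)
(E + g(12)) + R = (494 + 2*12*(94 + 12)) + 5880 = (494 + 2*12*106) + 5880 = (494 + 2544) + 5880 = 3038 + 5880 = 8918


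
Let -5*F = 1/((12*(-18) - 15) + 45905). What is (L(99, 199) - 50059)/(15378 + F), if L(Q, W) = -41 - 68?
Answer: -11456866160/3511873859 ≈ -3.2623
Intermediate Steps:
F = -1/228370 (F = -1/(5*((12*(-18) - 15) + 45905)) = -1/(5*((-216 - 15) + 45905)) = -1/(5*(-231 + 45905)) = -⅕/45674 = -⅕*1/45674 = -1/228370 ≈ -4.3789e-6)
L(Q, W) = -109
(L(99, 199) - 50059)/(15378 + F) = (-109 - 50059)/(15378 - 1/228370) = -50168/3511873859/228370 = -50168*228370/3511873859 = -11456866160/3511873859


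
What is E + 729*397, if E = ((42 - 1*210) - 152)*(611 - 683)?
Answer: 312453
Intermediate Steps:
E = 23040 (E = ((42 - 210) - 152)*(-72) = (-168 - 152)*(-72) = -320*(-72) = 23040)
E + 729*397 = 23040 + 729*397 = 23040 + 289413 = 312453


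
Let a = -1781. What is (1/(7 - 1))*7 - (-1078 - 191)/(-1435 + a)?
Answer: 2483/3216 ≈ 0.77208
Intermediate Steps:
(1/(7 - 1))*7 - (-1078 - 191)/(-1435 + a) = (1/(7 - 1))*7 - (-1078 - 191)/(-1435 - 1781) = (1/6)*7 - (-1269)/(-3216) = ((⅙)*1)*7 - (-1269)*(-1)/3216 = (⅙)*7 - 1*423/1072 = 7/6 - 423/1072 = 2483/3216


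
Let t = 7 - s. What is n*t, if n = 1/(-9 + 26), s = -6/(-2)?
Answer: 4/17 ≈ 0.23529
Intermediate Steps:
s = 3 (s = -6*(-½) = 3)
t = 4 (t = 7 - 1*3 = 7 - 3 = 4)
n = 1/17 ≈ 0.058824
n*t = (1/17)*4 = 4/17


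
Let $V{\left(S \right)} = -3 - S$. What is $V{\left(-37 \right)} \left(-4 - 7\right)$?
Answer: $-374$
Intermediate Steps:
$V{\left(-37 \right)} \left(-4 - 7\right) = \left(-3 - -37\right) \left(-4 - 7\right) = \left(-3 + 37\right) \left(-4 - 7\right) = 34 \left(-11\right) = -374$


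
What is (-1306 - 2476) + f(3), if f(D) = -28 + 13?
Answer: -3797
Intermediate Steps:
f(D) = -15
(-1306 - 2476) + f(3) = (-1306 - 2476) - 15 = -3782 - 15 = -3797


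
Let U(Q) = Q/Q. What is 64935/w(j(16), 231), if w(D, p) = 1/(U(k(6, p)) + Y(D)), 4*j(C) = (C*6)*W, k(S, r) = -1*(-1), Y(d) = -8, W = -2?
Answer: -454545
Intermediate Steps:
k(S, r) = 1
U(Q) = 1
j(C) = -3*C (j(C) = ((C*6)*(-2))/4 = ((6*C)*(-2))/4 = (-12*C)/4 = -3*C)
w(D, p) = -⅐ (w(D, p) = 1/(1 - 8) = 1/(-7) = -⅐)
64935/w(j(16), 231) = 64935/(-⅐) = 64935*(-7) = -454545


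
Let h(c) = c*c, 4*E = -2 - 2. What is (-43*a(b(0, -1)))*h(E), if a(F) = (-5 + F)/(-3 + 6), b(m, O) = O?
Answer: 86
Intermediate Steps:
E = -1 (E = (-2 - 2)/4 = (1/4)*(-4) = -1)
h(c) = c**2
a(F) = -5/3 + F/3 (a(F) = (-5 + F)/3 = (-5 + F)*(1/3) = -5/3 + F/3)
(-43*a(b(0, -1)))*h(E) = -43*(-5/3 + (1/3)*(-1))*(-1)**2 = -43*(-5/3 - 1/3)*1 = -43*(-2)*1 = 86*1 = 86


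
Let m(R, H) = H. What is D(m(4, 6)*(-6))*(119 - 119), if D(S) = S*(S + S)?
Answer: 0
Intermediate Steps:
D(S) = 2*S² (D(S) = S*(2*S) = 2*S²)
D(m(4, 6)*(-6))*(119 - 119) = (2*(6*(-6))²)*(119 - 119) = (2*(-36)²)*0 = (2*1296)*0 = 2592*0 = 0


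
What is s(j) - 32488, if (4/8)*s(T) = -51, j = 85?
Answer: -32590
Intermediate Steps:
s(T) = -102 (s(T) = 2*(-51) = -102)
s(j) - 32488 = -102 - 32488 = -32590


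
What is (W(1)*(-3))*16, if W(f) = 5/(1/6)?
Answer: -1440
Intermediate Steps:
W(f) = 30 (W(f) = 5/(1/6) = 5*6 = 30)
(W(1)*(-3))*16 = (30*(-3))*16 = -90*16 = -1440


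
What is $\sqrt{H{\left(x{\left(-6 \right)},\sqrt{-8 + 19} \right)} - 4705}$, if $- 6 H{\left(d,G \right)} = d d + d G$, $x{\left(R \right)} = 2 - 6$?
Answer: $\frac{\sqrt{-42369 + 6 \sqrt{11}}}{3} \approx 68.596 i$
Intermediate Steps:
$x{\left(R \right)} = -4$ ($x{\left(R \right)} = 2 - 6 = -4$)
$H{\left(d,G \right)} = - \frac{d^{2}}{6} - \frac{G d}{6}$ ($H{\left(d,G \right)} = - \frac{d d + d G}{6} = - \frac{d^{2} + G d}{6} = - \frac{d^{2}}{6} - \frac{G d}{6}$)
$\sqrt{H{\left(x{\left(-6 \right)},\sqrt{-8 + 19} \right)} - 4705} = \sqrt{\left(- \frac{1}{6}\right) \left(-4\right) \left(\sqrt{-8 + 19} - 4\right) - 4705} = \sqrt{\left(- \frac{1}{6}\right) \left(-4\right) \left(\sqrt{11} - 4\right) - 4705} = \sqrt{\left(- \frac{1}{6}\right) \left(-4\right) \left(-4 + \sqrt{11}\right) - 4705} = \sqrt{\left(- \frac{8}{3} + \frac{2 \sqrt{11}}{3}\right) - 4705} = \sqrt{- \frac{14123}{3} + \frac{2 \sqrt{11}}{3}}$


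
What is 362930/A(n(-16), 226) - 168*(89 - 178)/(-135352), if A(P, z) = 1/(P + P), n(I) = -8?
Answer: -14035229227/2417 ≈ -5.8069e+6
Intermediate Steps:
A(P, z) = 1/(2*P)
362930/A(n(-16), 226) - 168*(89 - 178)/(-135352) = 362930/(((½)/(-8))) - 168*(89 - 178)/(-135352) = 362930/(((½)*(-⅛))) - 168*(-89)*(-1/135352) = 362930/(-1/16) + 14952*(-1/135352) = 362930*(-16) - 267/2417 = -5806880 - 267/2417 = -14035229227/2417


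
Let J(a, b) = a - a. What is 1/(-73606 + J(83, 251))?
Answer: -1/73606 ≈ -1.3586e-5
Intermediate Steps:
J(a, b) = 0
1/(-73606 + J(83, 251)) = 1/(-73606 + 0) = 1/(-73606) = -1/73606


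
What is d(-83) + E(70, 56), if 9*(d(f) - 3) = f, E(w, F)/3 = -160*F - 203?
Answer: -247457/9 ≈ -27495.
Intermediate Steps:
E(w, F) = -609 - 480*F (E(w, F) = 3*(-160*F - 203) = 3*(-203 - 160*F) = -609 - 480*F)
d(f) = 3 + f/9
d(-83) + E(70, 56) = (3 + (⅑)*(-83)) + (-609 - 480*56) = (3 - 83/9) + (-609 - 26880) = -56/9 - 27489 = -247457/9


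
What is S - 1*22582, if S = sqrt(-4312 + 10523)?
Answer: -22582 + sqrt(6211) ≈ -22503.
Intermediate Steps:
S = sqrt(6211) ≈ 78.810
S - 1*22582 = sqrt(6211) - 1*22582 = sqrt(6211) - 22582 = -22582 + sqrt(6211)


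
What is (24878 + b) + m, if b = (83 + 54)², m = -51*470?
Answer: 19677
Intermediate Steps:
m = -23970
b = 18769 (b = 137² = 18769)
(24878 + b) + m = (24878 + 18769) - 23970 = 43647 - 23970 = 19677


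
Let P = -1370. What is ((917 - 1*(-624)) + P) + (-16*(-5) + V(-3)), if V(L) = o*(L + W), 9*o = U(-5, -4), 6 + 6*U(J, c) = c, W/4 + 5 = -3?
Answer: 6952/27 ≈ 257.48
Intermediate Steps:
W = -32 (W = -20 + 4*(-3) = -20 - 12 = -32)
U(J, c) = -1 + c/6
o = -5/27 (o = (-1 + (⅙)*(-4))/9 = (-1 - ⅔)/9 = (⅑)*(-5/3) = -5/27 ≈ -0.18519)
V(L) = 160/27 - 5*L/27 (V(L) = -5*(L - 32)/27 = -5*(-32 + L)/27 = 160/27 - 5*L/27)
((917 - 1*(-624)) + P) + (-16*(-5) + V(-3)) = ((917 - 1*(-624)) - 1370) + (-16*(-5) + (160/27 - 5/27*(-3))) = ((917 + 624) - 1370) + (80 + (160/27 + 5/9)) = (1541 - 1370) + (80 + 175/27) = 171 + 2335/27 = 6952/27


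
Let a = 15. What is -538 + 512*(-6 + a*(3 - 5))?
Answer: -18970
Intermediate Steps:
-538 + 512*(-6 + a*(3 - 5)) = -538 + 512*(-6 + 15*(3 - 5)) = -538 + 512*(-6 + 15*(-2)) = -538 + 512*(-6 - 30) = -538 + 512*(-36) = -538 - 18432 = -18970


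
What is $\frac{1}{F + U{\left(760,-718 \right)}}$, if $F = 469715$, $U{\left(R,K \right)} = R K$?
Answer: $- \frac{1}{75965} \approx -1.3164 \cdot 10^{-5}$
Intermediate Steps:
$U{\left(R,K \right)} = K R$
$\frac{1}{F + U{\left(760,-718 \right)}} = \frac{1}{469715 - 545680} = \frac{1}{-75965} = - \frac{1}{75965}$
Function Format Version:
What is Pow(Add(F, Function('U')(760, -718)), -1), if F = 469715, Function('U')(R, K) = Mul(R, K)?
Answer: Rational(-1, 75965) ≈ -1.3164e-5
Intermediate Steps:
Function('U')(R, K) = Mul(K, R)
Pow(Add(F, Function('U')(760, -718)), -1) = Pow(Add(469715, Mul(-718, 760)), -1) = Pow(Add(469715, -545680), -1) = Pow(-75965, -1) = Rational(-1, 75965)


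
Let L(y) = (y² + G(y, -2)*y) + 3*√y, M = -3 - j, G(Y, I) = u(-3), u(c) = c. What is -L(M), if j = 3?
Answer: -54 - 3*I*√6 ≈ -54.0 - 7.3485*I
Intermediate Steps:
G(Y, I) = -3
M = -6 (M = -3 - 1*3 = -3 - 3 = -6)
L(y) = y² - 3*y + 3*√y (L(y) = (y² - 3*y) + 3*√y = y² - 3*y + 3*√y)
-L(M) = -((-6)² - 3*(-6) + 3*√(-6)) = -(36 + 18 + 3*(I*√6)) = -(36 + 18 + 3*I*√6) = -(54 + 3*I*√6) = -54 - 3*I*√6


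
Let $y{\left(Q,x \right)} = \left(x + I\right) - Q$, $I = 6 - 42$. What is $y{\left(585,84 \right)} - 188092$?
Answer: $-188629$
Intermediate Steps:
$I = -36$ ($I = 6 - 42 = -36$)
$y{\left(Q,x \right)} = -36 + x - Q$ ($y{\left(Q,x \right)} = \left(x - 36\right) - Q = \left(-36 + x\right) - Q = -36 + x - Q$)
$y{\left(585,84 \right)} - 188092 = \left(-36 + 84 - 585\right) - 188092 = -537 - 188092 = -188629$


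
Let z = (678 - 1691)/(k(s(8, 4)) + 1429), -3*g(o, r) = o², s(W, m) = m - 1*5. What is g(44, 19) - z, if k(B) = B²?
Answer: -2765441/4290 ≈ -644.63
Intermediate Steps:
s(W, m) = -5 + m (s(W, m) = m - 5 = -5 + m)
g(o, r) = -o²/3
z = -1013/1430 (z = (678 - 1691)/((-5 + 4)² + 1429) = -1013/((-1)² + 1429) = -1013/(1 + 1429) = -1013/1430 ≈ -0.70839)
g(44, 19) - z = -⅓*44² - 1*(-1013/1430) = -⅓*1936 + 1013/1430 = -1936/3 + 1013/1430 = -2765441/4290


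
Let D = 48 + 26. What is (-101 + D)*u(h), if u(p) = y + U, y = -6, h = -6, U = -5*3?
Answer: 567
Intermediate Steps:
U = -15
D = 74
u(p) = -21 (u(p) = -6 - 15 = -21)
(-101 + D)*u(h) = (-101 + 74)*(-21) = -27*(-21) = 567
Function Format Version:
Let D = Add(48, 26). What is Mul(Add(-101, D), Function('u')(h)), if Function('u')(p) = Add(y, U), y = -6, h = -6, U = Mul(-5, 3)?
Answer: 567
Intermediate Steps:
U = -15
D = 74
Function('u')(p) = -21 (Function('u')(p) = Add(-6, -15) = -21)
Mul(Add(-101, D), Function('u')(h)) = Mul(Add(-101, 74), -21) = Mul(-27, -21) = 567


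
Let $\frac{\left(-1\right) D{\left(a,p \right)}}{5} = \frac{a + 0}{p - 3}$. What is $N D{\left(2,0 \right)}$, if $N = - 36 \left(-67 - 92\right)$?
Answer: $19080$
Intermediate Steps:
$D{\left(a,p \right)} = - \frac{5 a}{-3 + p}$ ($D{\left(a,p \right)} = - 5 \frac{a + 0}{p - 3} = - 5 \frac{a}{-3 + p} = - \frac{5 a}{-3 + p}$)
$N = 5724$ ($N = \left(-36\right) \left(-159\right) = 5724$)
$N D{\left(2,0 \right)} = 5724 \left(\left(-5\right) 2 \frac{1}{-3 + 0}\right) = 5724 \left(\left(-5\right) 2 \frac{1}{-3}\right) = 5724 \left(\left(-5\right) 2 \left(- \frac{1}{3}\right)\right) = 5724 \cdot \frac{10}{3} = 19080$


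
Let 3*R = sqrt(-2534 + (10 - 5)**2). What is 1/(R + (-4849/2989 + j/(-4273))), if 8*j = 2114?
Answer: -39559795963796052/6615069719296439545 - 7829947553664432*I*sqrt(2509)/6615069719296439545 ≈ -0.0059803 - 0.059289*I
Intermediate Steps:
j = 1057/4 (j = (1/8)*2114 = 1057/4 ≈ 264.25)
R = I*sqrt(2509)/3 (R = sqrt(-2534 + (10 - 5)**2)/3 = sqrt(-2534 + 5**2)/3 = sqrt(-2534 + 25)/3 = sqrt(-2509)/3 = (I*sqrt(2509))/3 = I*sqrt(2509)/3 ≈ 16.697*I)
1/(R + (-4849/2989 + j/(-4273))) = 1/(I*sqrt(2509)/3 + (-4849/2989 + (1057/4)/(-4273))) = 1/(I*sqrt(2509)/3 + (-4849*1/2989 + (1057/4)*(-1/4273))) = 1/(I*sqrt(2509)/3 + (-4849/2989 - 1057/17092)) = 1/(I*sqrt(2509)/3 - 86038481/51087988) = 1/(-86038481/51087988 + I*sqrt(2509)/3)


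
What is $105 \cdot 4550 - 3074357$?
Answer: $-2596607$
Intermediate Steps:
$105 \cdot 4550 - 3074357 = 477750 - 3074357 = -2596607$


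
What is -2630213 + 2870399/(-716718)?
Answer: -1885123871333/716718 ≈ -2.6302e+6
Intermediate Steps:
-2630213 + 2870399/(-716718) = -2630213 + 2870399*(-1/716718) = -2630213 - 2870399/716718 = -1885123871333/716718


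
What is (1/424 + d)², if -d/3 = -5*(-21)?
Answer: 17838006481/179776 ≈ 99224.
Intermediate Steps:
d = -315 (d = -(-15)*(-21) = -3*105 = -315)
(1/424 + d)² = (1/424 - 315)² = (-133559/424)² = 17838006481/179776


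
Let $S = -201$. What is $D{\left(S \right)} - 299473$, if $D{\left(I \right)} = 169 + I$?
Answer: $-299505$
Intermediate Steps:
$D{\left(S \right)} - 299473 = \left(169 - 201\right) - 299473 = -32 - 299473 = -299505$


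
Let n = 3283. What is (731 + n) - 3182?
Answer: 832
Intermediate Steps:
(731 + n) - 3182 = (731 + 3283) - 3182 = 4014 - 3182 = 832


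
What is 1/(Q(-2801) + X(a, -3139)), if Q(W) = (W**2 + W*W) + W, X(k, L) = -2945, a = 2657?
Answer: 1/15685456 ≈ 6.3753e-8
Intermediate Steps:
Q(W) = W + 2*W**2 (Q(W) = (W**2 + W**2) + W = 2*W**2 + W = W + 2*W**2)
1/(Q(-2801) + X(a, -3139)) = 1/(-2801*(1 + 2*(-2801)) - 2945) = 1/(-2801*(1 - 5602) - 2945) = 1/(-2801*(-5601) - 2945) = 1/(15688401 - 2945) = 1/15685456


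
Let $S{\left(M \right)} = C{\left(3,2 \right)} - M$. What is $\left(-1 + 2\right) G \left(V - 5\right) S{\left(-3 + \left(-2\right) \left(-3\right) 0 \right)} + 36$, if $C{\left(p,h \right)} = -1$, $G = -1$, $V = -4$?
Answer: $54$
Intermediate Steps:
$S{\left(M \right)} = -1 - M$
$\left(-1 + 2\right) G \left(V - 5\right) S{\left(-3 + \left(-2\right) \left(-3\right) 0 \right)} + 36 = \left(-1 + 2\right) \left(-1\right) \left(-4 - 5\right) \left(-1 - \left(-3 + \left(-2\right) \left(-3\right) 0\right)\right) + 36 = 1 \left(-1\right) \left(- 9 \left(-1 - \left(-3 + 6 \cdot 0\right)\right)\right) + 36 = - \left(-9\right) \left(-1 - \left(-3 + 0\right)\right) + 36 = - \left(-9\right) \left(-1 - -3\right) + 36 = - \left(-9\right) \left(-1 + 3\right) + 36 = - \left(-9\right) 2 + 36 = \left(-1\right) \left(-18\right) + 36 = 18 + 36 = 54$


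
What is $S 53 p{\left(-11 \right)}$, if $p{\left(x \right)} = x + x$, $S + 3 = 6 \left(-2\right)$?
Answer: $17490$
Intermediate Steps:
$S = -15$ ($S = -3 + 6 \left(-2\right) = -3 - 12 = -15$)
$p{\left(x \right)} = 2 x$
$S 53 p{\left(-11 \right)} = \left(-15\right) 53 \cdot 2 \left(-11\right) = \left(-795\right) \left(-22\right) = 17490$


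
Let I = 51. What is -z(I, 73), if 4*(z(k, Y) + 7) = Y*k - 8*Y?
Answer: -3111/4 ≈ -777.75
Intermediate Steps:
z(k, Y) = -7 - 2*Y + Y*k/4 (z(k, Y) = -7 + (Y*k - 8*Y)/4 = -7 + (-8*Y + Y*k)/4 = -7 + (-2*Y + Y*k/4) = -7 - 2*Y + Y*k/4)
-z(I, 73) = -(-7 - 2*73 + (¼)*73*51) = -(-7 - 146 + 3723/4) = -1*3111/4 = -3111/4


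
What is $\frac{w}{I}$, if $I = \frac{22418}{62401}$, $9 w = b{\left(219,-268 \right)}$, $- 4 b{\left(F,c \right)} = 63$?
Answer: $- \frac{436807}{89672} \approx -4.8712$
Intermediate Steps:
$b{\left(F,c \right)} = - \frac{63}{4}$ ($b{\left(F,c \right)} = \left(- \frac{1}{4}\right) 63 = - \frac{63}{4}$)
$w = - \frac{7}{4}$ ($w = \frac{1}{9} \left(- \frac{63}{4}\right) = - \frac{7}{4} \approx -1.75$)
$I = \frac{22418}{62401}$ ($I = 22418 \cdot \frac{1}{62401} = \frac{22418}{62401} \approx 0.35926$)
$\frac{w}{I} = - \frac{7}{4 \cdot \frac{22418}{62401}} = \left(- \frac{7}{4}\right) \frac{62401}{22418} = - \frac{436807}{89672}$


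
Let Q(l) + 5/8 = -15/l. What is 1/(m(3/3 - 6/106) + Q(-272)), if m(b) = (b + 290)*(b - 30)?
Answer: -764048/6459564995 ≈ -0.00011828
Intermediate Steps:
Q(l) = -5/8 - 15/l
m(b) = (-30 + b)*(290 + b) (m(b) = (290 + b)*(-30 + b) = (-30 + b)*(290 + b))
1/(m(3/3 - 6/106) + Q(-272)) = 1/((-8700 + (3/3 - 6/106)**2 + 260*(3/3 - 6/106)) + (-5/8 - 15/(-272))) = 1/((-8700 + (3*(1/3) - 6*1/106)**2 + 260*(3*(1/3) - 6*1/106)) + (-5/8 - 15*(-1/272))) = 1/((-8700 + (1 - 3/53)**2 + 260*(1 - 3/53)) + (-5/8 + 15/272)) = 1/((-8700 + (50/53)**2 + 260*(50/53)) - 155/272) = 1/((-8700 + 2500/2809 + 13000/53) - 155/272) = 1/(-23746800/2809 - 155/272) = 1/(-6459564995/764048) = -764048/6459564995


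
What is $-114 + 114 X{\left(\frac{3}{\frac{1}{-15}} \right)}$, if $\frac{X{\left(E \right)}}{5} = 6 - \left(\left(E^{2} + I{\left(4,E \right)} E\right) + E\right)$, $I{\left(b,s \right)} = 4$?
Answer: $-1022694$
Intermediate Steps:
$X{\left(E \right)} = 30 - 25 E - 5 E^{2}$ ($X{\left(E \right)} = 5 \left(6 - \left(\left(E^{2} + 4 E\right) + E\right)\right) = 5 \left(6 - \left(E^{2} + 5 E\right)\right) = 5 \left(6 - E^{2} - 5 E\right) = 30 - 25 E - 5 E^{2}$)
$-114 + 114 X{\left(\frac{3}{\frac{1}{-15}} \right)} = -114 + 114 \left(30 - 25 \frac{3}{\frac{1}{-15}} - 5 \left(\frac{3}{\frac{1}{-15}}\right)^{2}\right) = -114 + 114 \left(30 - 25 \frac{3}{- \frac{1}{15}} - 5 \left(\frac{3}{- \frac{1}{15}}\right)^{2}\right) = -114 + 114 \left(30 - 25 \cdot 3 \left(-15\right) - 5 \left(3 \left(-15\right)\right)^{2}\right) = -114 + 114 \left(30 - -1125 - 5 \left(-45\right)^{2}\right) = -114 + 114 \left(30 + 1125 - 10125\right) = -114 + 114 \left(-8970\right) = -114 - 1022580 = -1022694$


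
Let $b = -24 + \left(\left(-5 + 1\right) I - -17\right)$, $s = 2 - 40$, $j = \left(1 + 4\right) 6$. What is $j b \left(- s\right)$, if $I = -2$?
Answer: $1140$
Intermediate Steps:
$j = 30$ ($j = 5 \cdot 6 = 30$)
$s = -38$
$b = 1$ ($b = -24 + \left(\left(-5 + 1\right) \left(-2\right) - -17\right) = -24 + \left(\left(-4\right) \left(-2\right) + 17\right) = -24 + \left(8 + 17\right) = -24 + 25 = 1$)
$j b \left(- s\right) = 30 \cdot 1 \left(\left(-1\right) \left(-38\right)\right) = 30 \cdot 38 = 1140$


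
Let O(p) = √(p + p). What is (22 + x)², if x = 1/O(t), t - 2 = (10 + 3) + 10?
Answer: (220 + √2)²/100 ≈ 490.24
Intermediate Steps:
t = 25 (t = 2 + ((10 + 3) + 10) = 2 + (13 + 10) = 2 + 23 = 25)
O(p) = √2*√p (O(p) = √(2*p) = √2*√p)
x = √2/10 (x = 1/(√2*√25) = 1/(√2*5) = 1/(5*√2) = √2/10 ≈ 0.14142)
(22 + x)² = (22 + √2/10)²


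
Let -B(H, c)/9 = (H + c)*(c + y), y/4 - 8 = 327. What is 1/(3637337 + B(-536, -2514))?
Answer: -1/28588963 ≈ -3.4979e-8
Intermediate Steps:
y = 1340 (y = 32 + 4*327 = 32 + 1308 = 1340)
B(H, c) = -9*(1340 + c)*(H + c) (B(H, c) = -9*(H + c)*(c + 1340) = -9*(H + c)*(1340 + c) = -9*(1340 + c)*(H + c))
1/(3637337 + B(-536, -2514)) = 1/(3637337 + (-12060*(-536) - 12060*(-2514) - 9*(-2514)² - 9*(-536)*(-2514))) = 1/(3637337 + (6464160 + 30318840 - 9*6320196 - 12127536)) = 1/(3637337 + (6464160 + 30318840 - 56881764 - 12127536)) = 1/(3637337 - 32226300) = 1/(-28588963) = -1/28588963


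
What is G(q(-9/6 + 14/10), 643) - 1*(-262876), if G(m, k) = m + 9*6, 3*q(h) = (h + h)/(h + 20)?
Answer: 156969208/597 ≈ 2.6293e+5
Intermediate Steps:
q(h) = 2*h/(3*(20 + h)) (q(h) = ((h + h)/(h + 20))/3 = ((2*h)/(20 + h))/3 = (2*h/(20 + h))/3 = 2*h/(3*(20 + h)))
G(m, k) = 54 + m (G(m, k) = m + 54 = 54 + m)
G(q(-9/6 + 14/10), 643) - 1*(-262876) = (54 + 2*(-9/6 + 14/10)/(3*(20 + (-9/6 + 14/10)))) - 1*(-262876) = (54 + 2*(-9*⅙ + 14*(⅒))/(3*(20 + (-9*⅙ + 14*(⅒))))) + 262876 = (54 + 2*(-3/2 + 7/5)/(3*(20 + (-3/2 + 7/5)))) + 262876 = (54 + (⅔)*(-⅒)/(20 - ⅒)) + 262876 = (54 + (⅔)*(-⅒)/(199/10)) + 262876 = (54 + (⅔)*(-⅒)*(10/199)) + 262876 = (54 - 2/597) + 262876 = 32236/597 + 262876 = 156969208/597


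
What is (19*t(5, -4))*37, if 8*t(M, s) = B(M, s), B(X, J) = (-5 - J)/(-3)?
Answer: 703/24 ≈ 29.292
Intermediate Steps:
B(X, J) = 5/3 + J/3 (B(X, J) = (-5 - J)*(-⅓) = 5/3 + J/3)
t(M, s) = 5/24 + s/24 (t(M, s) = (5/3 + s/3)/8 = 5/24 + s/24)
(19*t(5, -4))*37 = (19*(5/24 + (1/24)*(-4)))*37 = (19*(5/24 - ⅙))*37 = (19*(1/24))*37 = (19/24)*37 = 703/24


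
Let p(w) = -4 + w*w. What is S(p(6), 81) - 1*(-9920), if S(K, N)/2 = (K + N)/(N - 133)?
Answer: 257807/26 ≈ 9915.7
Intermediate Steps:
p(w) = -4 + w**2
S(K, N) = 2*(K + N)/(-133 + N) (S(K, N) = 2*((K + N)/(N - 133)) = 2*((K + N)/(-133 + N)) = 2*(K + N)/(-133 + N))
S(p(6), 81) - 1*(-9920) = 2*((-4 + 6**2) + 81)/(-133 + 81) - 1*(-9920) = 2*((-4 + 36) + 81)/(-52) + 9920 = 2*(-1/52)*(32 + 81) + 9920 = 2*(-1/52)*113 + 9920 = -113/26 + 9920 = 257807/26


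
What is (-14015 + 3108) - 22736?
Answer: -33643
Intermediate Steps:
(-14015 + 3108) - 22736 = -10907 - 22736 = -33643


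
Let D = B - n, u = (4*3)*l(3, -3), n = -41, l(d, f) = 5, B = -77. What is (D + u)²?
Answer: 576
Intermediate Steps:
u = 60 (u = (4*3)*5 = 12*5 = 60)
D = -36 (D = -77 - 1*(-41) = -77 + 41 = -36)
(D + u)² = (-36 + 60)² = 24² = 576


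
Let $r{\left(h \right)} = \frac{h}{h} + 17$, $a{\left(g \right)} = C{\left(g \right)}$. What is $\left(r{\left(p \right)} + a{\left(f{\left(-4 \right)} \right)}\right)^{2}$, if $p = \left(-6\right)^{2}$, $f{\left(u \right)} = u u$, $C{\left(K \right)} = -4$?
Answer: $196$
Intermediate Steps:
$f{\left(u \right)} = u^{2}$
$a{\left(g \right)} = -4$
$p = 36$
$r{\left(h \right)} = 18$ ($r{\left(h \right)} = 1 + 17 = 18$)
$\left(r{\left(p \right)} + a{\left(f{\left(-4 \right)} \right)}\right)^{2} = \left(18 - 4\right)^{2} = 14^{2} = 196$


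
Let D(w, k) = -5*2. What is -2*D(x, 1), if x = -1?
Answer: 20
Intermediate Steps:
D(w, k) = -10
-2*D(x, 1) = -2*(-10) = 20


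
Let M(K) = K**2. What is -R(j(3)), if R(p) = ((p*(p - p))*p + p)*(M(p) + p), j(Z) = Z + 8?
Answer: -1452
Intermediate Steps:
j(Z) = 8 + Z
R(p) = p*(p + p**2) (R(p) = ((p*(p - p))*p + p)*(p**2 + p) = ((p*0)*p + p)*(p + p**2) = (0*p + p)*(p + p**2) = (0 + p)*(p + p**2) = p*(p + p**2))
-R(j(3)) = -(8 + 3)**2*(1 + (8 + 3)) = -11**2*(1 + 11) = -121*12 = -1*1452 = -1452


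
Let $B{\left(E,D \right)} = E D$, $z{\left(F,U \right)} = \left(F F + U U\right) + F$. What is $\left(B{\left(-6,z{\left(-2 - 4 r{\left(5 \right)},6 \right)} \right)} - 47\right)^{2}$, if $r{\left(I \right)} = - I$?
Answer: $5359225$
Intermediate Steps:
$z{\left(F,U \right)} = F + F^{2} + U^{2}$ ($z{\left(F,U \right)} = \left(F^{2} + U^{2}\right) + F = F + F^{2} + U^{2}$)
$B{\left(E,D \right)} = D E$
$\left(B{\left(-6,z{\left(-2 - 4 r{\left(5 \right)},6 \right)} \right)} - 47\right)^{2} = \left(\left(\left(-2 - 4 \left(\left(-1\right) 5\right)\right) + \left(-2 - 4 \left(\left(-1\right) 5\right)\right)^{2} + 6^{2}\right) \left(-6\right) - 47\right)^{2} = \left(\left(\left(-2 - -20\right) + \left(-2 - -20\right)^{2} + 36\right) \left(-6\right) - 47\right)^{2} = \left(\left(\left(-2 + 20\right) + \left(-2 + 20\right)^{2} + 36\right) \left(-6\right) - 47\right)^{2} = \left(\left(18 + 18^{2} + 36\right) \left(-6\right) - 47\right)^{2} = \left(\left(18 + 324 + 36\right) \left(-6\right) - 47\right)^{2} = \left(378 \left(-6\right) - 47\right)^{2} = \left(-2268 - 47\right)^{2} = \left(-2315\right)^{2} = 5359225$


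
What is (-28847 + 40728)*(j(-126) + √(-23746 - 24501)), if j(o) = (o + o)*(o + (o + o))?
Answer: 1131736536 + 11881*I*√48247 ≈ 1.1317e+9 + 2.6097e+6*I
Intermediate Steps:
j(o) = 6*o² (j(o) = (2*o)*(o + 2*o) = (2*o)*(3*o) = 6*o²)
(-28847 + 40728)*(j(-126) + √(-23746 - 24501)) = (-28847 + 40728)*(6*(-126)² + √(-23746 - 24501)) = 11881*(6*15876 + √(-48247)) = 11881*(95256 + I*√48247) = 1131736536 + 11881*I*√48247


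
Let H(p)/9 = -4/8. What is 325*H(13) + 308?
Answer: -2309/2 ≈ -1154.5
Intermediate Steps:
H(p) = -9/2 (H(p) = 9*(-4/8) = 9*(-4*1/8) = 9*(-1/2) = -9/2)
325*H(13) + 308 = 325*(-9/2) + 308 = -2925/2 + 308 = -2309/2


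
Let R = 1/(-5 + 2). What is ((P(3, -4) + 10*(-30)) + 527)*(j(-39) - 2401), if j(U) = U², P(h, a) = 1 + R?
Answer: -601040/3 ≈ -2.0035e+5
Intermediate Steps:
R = -⅓ (R = 1/(-3) = -⅓ ≈ -0.33333)
P(h, a) = ⅔ (P(h, a) = 1 - ⅓ = ⅔)
((P(3, -4) + 10*(-30)) + 527)*(j(-39) - 2401) = ((⅔ + 10*(-30)) + 527)*((-39)² - 2401) = ((⅔ - 300) + 527)*(1521 - 2401) = (-898/3 + 527)*(-880) = (683/3)*(-880) = -601040/3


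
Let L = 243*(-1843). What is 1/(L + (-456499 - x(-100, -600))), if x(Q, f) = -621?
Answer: -1/903727 ≈ -1.1065e-6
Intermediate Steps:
L = -447849
1/(L + (-456499 - x(-100, -600))) = 1/(-447849 + (-456499 - 1*(-621))) = 1/(-447849 + (-456499 + 621)) = 1/(-447849 - 455878) = 1/(-903727) = -1/903727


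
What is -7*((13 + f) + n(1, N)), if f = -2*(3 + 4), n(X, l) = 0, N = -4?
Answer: 7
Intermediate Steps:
f = -14 (f = -2*7 = -14)
-7*((13 + f) + n(1, N)) = -7*((13 - 14) + 0) = -7*(-1 + 0) = -7*(-1) = 7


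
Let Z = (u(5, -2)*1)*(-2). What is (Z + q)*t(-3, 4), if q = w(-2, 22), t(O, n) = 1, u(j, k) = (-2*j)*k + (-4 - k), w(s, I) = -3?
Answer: -39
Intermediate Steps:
u(j, k) = -4 - k - 2*j*k (u(j, k) = -2*j*k + (-4 - k) = -4 - k - 2*j*k)
q = -3
Z = -36 (Z = ((-4 - 1*(-2) - 2*5*(-2))*1)*(-2) = ((-4 + 2 + 20)*1)*(-2) = (18*1)*(-2) = 18*(-2) = -36)
(Z + q)*t(-3, 4) = (-36 - 3)*1 = -39*1 = -39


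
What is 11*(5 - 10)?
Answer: -55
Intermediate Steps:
11*(5 - 10) = 11*(-5) = -55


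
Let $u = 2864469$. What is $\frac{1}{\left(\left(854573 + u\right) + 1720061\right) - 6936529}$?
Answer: $- \frac{1}{1497426} \approx -6.6781 \cdot 10^{-7}$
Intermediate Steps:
$\frac{1}{\left(\left(854573 + u\right) + 1720061\right) - 6936529} = \frac{1}{\left(\left(854573 + 2864469\right) + 1720061\right) - 6936529} = \frac{1}{\left(3719042 + 1720061\right) - 6936529} = \frac{1}{5439103 - 6936529} = \frac{1}{-1497426} = - \frac{1}{1497426}$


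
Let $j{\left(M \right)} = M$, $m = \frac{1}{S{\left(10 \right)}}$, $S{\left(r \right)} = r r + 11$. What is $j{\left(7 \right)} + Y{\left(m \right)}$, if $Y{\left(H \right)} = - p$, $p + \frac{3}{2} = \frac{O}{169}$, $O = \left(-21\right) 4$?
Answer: $\frac{3041}{338} \approx 8.997$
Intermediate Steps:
$S{\left(r \right)} = 11 + r^{2}$ ($S{\left(r \right)} = r^{2} + 11 = 11 + r^{2}$)
$O = -84$
$p = - \frac{675}{338}$ ($p = - \frac{3}{2} - \frac{84}{169} = - \frac{675}{338} \approx -1.997$)
$m = \frac{1}{111}$ ($m = \frac{1}{11 + 10^{2}} = \frac{1}{11 + 100} = \frac{1}{111} \approx 0.009009$)
$Y{\left(H \right)} = \frac{675}{338}$ ($Y{\left(H \right)} = \left(-1\right) \left(- \frac{675}{338}\right) = \frac{675}{338}$)
$j{\left(7 \right)} + Y{\left(m \right)} = 7 + \frac{675}{338} = \frac{3041}{338}$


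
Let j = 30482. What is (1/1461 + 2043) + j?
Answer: 47519026/1461 ≈ 32525.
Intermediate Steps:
(1/1461 + 2043) + j = (1/1461 + 2043) + 30482 = 2984824/1461 + 30482 = 47519026/1461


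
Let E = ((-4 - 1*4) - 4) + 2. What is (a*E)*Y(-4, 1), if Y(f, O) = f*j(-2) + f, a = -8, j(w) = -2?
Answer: 320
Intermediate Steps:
Y(f, O) = -f (Y(f, O) = f*(-2) + f = -2*f + f = -f)
E = -10 (E = ((-4 - 4) - 4) + 2 = (-8 - 4) + 2 = -12 + 2 = -10)
(a*E)*Y(-4, 1) = (-8*(-10))*(-1*(-4)) = 80*4 = 320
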